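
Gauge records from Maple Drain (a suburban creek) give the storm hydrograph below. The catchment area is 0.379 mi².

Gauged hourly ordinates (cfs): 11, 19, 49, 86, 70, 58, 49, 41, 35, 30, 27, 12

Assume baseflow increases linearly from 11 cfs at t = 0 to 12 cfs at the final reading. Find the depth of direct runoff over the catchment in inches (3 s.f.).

Direct runoff: 0.00, 7.91, 37.82, 74.73, 58.64, 46.55, 37.45, 29.36, 23.27, 18.18, 15.09, 0.00 cfs; ΣQ_DR = 349.0 cfs.
V = ΣQ_DR · Δt = 349.0 × 3600 s = 1.256 × 10^6 ft³.
Over A = 0.379 mi², depth = V / A = 1.43 in.

d ≈ 1.43 in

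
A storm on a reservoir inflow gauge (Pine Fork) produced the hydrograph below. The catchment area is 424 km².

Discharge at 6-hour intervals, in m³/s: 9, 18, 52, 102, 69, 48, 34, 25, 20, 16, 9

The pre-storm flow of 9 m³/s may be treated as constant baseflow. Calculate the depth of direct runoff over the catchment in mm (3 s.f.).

Direct runoff: 0.0, 9.0, 43.0, 93.0, 60.0, 39.0, 25.0, 16.0, 11.0, 7.0, 0.0 m³/s; ΣQ_DR = 303.0 m³/s.
V = ΣQ_DR · Δt = 303.0 × 21600 s = 6.545 × 10^6 m³.
Over A = 424 km², depth = V / A = 15.4 mm.

d ≈ 15.4 mm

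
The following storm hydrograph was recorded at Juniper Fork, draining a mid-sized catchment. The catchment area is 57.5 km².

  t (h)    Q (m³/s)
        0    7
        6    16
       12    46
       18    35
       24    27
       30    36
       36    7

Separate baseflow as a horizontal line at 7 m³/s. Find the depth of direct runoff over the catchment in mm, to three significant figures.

Direct runoff: 0.0, 9.0, 39.0, 28.0, 20.0, 29.0, 0.0 m³/s; ΣQ_DR = 125.0 m³/s.
V = ΣQ_DR · Δt = 125.0 × 21600 s = 2.700 × 10^6 m³.
Over A = 57.5 km², depth = V / A = 47.0 mm.

d ≈ 47.0 mm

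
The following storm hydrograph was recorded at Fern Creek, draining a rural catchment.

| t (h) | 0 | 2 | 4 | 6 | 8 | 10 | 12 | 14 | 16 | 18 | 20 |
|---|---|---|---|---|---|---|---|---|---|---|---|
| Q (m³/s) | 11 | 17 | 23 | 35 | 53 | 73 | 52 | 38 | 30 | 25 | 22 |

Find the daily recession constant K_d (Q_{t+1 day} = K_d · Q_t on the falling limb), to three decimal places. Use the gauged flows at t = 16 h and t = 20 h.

K_d ≈ 0.156

Between t = 16 h and t = 20 h the flow falls from 30 to 22 m³/s over 2×2 h = 4 h.
Per-interval ratio K = (22/30)^(1/2) = 0.8563; K_d = K^(24/2) = 0.156.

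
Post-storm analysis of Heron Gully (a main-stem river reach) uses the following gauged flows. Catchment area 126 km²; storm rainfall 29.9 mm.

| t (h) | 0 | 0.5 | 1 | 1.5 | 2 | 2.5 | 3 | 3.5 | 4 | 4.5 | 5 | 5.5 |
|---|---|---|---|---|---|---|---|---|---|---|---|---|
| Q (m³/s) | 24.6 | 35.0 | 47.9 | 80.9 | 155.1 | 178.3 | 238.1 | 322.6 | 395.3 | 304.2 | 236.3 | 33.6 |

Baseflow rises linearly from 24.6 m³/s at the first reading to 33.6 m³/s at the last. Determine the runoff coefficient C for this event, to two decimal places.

ΣQ_DR = 1703 m³/s; V = ΣQ_DR·Δt = 3.065 × 10^6 m³.
Runoff depth d = V / A = 24.32 mm.
C = d / P = 24.32 / 29.9 = 0.81.

C ≈ 0.81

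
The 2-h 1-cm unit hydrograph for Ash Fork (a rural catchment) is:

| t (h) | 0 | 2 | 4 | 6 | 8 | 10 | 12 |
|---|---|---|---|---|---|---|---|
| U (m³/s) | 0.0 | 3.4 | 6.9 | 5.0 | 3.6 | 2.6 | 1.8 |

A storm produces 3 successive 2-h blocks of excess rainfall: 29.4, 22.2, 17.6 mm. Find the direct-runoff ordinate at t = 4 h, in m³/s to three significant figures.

By discrete convolution, Q_j = Σ (P_i / 10 mm) · U_{j−i}.
At t = 4 h (j=2): Q = (29.4/10)·6.9 + (22.2/10)·3.4 + (17.6/10)·0.0 = 27.8 m³/s.

Q ≈ 27.8 m³/s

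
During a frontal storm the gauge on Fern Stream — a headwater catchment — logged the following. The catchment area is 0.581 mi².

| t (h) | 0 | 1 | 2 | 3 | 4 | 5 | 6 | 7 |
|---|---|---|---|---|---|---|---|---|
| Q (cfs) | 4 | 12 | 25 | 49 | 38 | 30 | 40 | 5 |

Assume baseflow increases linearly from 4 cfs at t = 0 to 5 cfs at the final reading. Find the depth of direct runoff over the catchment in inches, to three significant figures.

d ≈ 0.445 in

Direct runoff: 0.00, 7.86, 20.71, 44.57, 33.43, 25.29, 35.14, 0.00 cfs; ΣQ_DR = 167.0 cfs.
V = ΣQ_DR · Δt = 167.0 × 3600 s = 6.012 × 10^5 ft³.
Over A = 0.581 mi², depth = V / A = 0.445 in.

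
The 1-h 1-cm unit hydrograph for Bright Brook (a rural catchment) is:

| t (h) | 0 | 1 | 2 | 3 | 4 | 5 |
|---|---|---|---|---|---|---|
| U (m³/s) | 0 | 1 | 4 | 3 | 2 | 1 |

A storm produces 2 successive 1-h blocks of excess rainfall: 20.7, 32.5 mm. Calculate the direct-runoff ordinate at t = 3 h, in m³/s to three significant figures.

Q ≈ 19.2 m³/s

By discrete convolution, Q_j = Σ (P_i / 10 mm) · U_{j−i}.
At t = 3 h (j=3): Q = (20.7/10)·3 + (32.5/10)·4 = 19.2 m³/s.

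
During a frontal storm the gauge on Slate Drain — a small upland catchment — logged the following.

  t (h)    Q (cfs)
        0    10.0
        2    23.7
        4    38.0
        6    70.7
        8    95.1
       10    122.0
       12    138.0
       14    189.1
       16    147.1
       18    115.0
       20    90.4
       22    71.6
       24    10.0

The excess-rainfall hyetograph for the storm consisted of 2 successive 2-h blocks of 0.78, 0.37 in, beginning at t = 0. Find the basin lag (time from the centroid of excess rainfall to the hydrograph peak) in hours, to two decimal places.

t_L ≈ 12.36 h

Centroid of excess rainfall: t_c = Σ P_i·t̄_i / ΣP_i = 1.6435 h (block centres at 1, 3 h).
Hydrograph peak occurs at t = 14 h, so basin lag t_L = 14 − 1.6435 = 12.36 h.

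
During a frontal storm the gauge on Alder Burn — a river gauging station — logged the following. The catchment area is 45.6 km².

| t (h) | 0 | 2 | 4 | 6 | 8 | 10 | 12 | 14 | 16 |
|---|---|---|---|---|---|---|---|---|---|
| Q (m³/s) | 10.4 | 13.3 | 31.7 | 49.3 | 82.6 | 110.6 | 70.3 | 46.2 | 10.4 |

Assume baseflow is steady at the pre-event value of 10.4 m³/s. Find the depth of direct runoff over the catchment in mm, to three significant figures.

Direct runoff: 0.0, 2.9, 21.3, 38.9, 72.2, 100.2, 59.9, 35.8, 0.0 m³/s; ΣQ_DR = 331.2 m³/s.
V = ΣQ_DR · Δt = 331.2 × 7200 s = 2.385 × 10^6 m³.
Over A = 45.6 km², depth = V / A = 52.3 mm.

d ≈ 52.3 mm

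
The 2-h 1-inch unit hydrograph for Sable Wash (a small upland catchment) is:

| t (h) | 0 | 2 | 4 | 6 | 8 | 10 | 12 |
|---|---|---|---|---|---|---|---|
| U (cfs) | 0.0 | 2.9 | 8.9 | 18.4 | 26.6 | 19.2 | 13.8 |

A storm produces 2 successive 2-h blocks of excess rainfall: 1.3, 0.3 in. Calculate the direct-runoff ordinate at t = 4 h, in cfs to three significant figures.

Q ≈ 12.4 cfs

By discrete convolution, Q_j = Σ (P_i / 1 in) · U_{j−i}.
At t = 4 h (j=2): Q = (1.3/1)·8.9 + (0.3/1)·2.9 = 12.4 cfs.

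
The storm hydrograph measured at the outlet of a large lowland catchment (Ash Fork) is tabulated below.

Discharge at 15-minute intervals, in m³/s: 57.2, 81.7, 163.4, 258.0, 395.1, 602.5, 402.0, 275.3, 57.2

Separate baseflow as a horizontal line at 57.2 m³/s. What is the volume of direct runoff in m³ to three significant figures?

V ≈ 1.60 × 10^6 m³

Direct-runoff ordinates (Q − Q_b): 0.0, 24.5, 106.2, 200.8, 337.9, 545.3, 344.8, 218.1, 0.0 m³/s.
ΣQ_DR = 1778 m³/s.
With Δt = 0.25 h = 900 s, V = ΣQ_DR · Δt = 1778 × 900 = 1.60 × 10^6 m³.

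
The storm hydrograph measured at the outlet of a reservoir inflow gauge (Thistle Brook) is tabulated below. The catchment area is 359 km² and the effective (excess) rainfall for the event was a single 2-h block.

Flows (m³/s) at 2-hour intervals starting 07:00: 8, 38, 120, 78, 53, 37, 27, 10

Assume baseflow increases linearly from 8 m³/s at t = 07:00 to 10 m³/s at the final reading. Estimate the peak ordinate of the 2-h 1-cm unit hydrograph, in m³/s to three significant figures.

Direct runoff: 0.00, 29.71, 111.43, 69.14, 43.86, 27.57, 17.29, 0.00 m³/s; ΣQ_DR = 299.0 m³/s, peak = 111.43 m³/s.
Runoff depth d = ΣQ_DR·Δt / A = 299.0 × 7200 / (359 km²) = 5.997 mm.
The 1-cm UH is the DRH scaled by (10 mm)/d, so U_p = 111.43 × 10/5.997 = 186 m³/s.

U_p ≈ 186 m³/s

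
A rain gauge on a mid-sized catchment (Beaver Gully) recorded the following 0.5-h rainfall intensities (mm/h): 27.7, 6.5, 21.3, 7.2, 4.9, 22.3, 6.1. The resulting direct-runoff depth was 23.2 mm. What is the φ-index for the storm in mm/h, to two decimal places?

Only the 3 blocks with intensity above φ contribute runoff: 27.7, 21.3, 22.3 mm/h.
Σ(I−φ)·Δt = d  ⇒  (27.7+21.3+22.3 − 3φ)·0.5 = 23.2
φ = (71.30 − 23.2/0.5) / 3 = 8.30 mm/h.

φ ≈ 8.30 mm/h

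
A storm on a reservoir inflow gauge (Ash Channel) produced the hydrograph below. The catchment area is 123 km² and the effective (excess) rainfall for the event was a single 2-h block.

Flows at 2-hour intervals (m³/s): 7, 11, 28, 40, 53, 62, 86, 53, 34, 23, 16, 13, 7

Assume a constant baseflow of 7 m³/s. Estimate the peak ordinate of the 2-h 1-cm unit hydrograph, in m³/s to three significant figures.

U_p ≈ 39.5 m³/s

Direct runoff: 0.0, 4.0, 21.0, 33.0, 46.0, 55.0, 79.0, 46.0, 27.0, 16.0, 9.0, 6.0, 0.0 m³/s; ΣQ_DR = 342.0 m³/s, peak = 79.0 m³/s.
Runoff depth d = ΣQ_DR·Δt / A = 342.0 × 7200 / (123 km²) = 20.02 mm.
The 1-cm UH is the DRH scaled by (10 mm)/d, so U_p = 79.0 × 10/20.02 = 39.5 m³/s.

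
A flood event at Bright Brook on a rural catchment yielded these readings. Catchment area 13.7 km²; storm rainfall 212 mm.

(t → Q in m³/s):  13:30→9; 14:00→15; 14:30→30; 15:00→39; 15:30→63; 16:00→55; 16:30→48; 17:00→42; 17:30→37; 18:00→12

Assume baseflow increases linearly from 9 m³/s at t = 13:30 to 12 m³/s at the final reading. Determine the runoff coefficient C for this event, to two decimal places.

C ≈ 0.15

ΣQ_DR = 245.0 m³/s; V = ΣQ_DR·Δt = 4.410 × 10^5 m³.
Runoff depth d = V / A = 32.19 mm.
C = d / P = 32.19 / 212 = 0.15.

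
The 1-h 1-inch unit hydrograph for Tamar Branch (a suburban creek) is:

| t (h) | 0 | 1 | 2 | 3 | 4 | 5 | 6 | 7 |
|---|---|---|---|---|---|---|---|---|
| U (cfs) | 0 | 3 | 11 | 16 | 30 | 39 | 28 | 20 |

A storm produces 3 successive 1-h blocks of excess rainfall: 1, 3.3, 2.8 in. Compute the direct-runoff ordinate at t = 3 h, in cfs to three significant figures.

Q ≈ 60.7 cfs

By discrete convolution, Q_j = Σ (P_i / 1 in) · U_{j−i}.
At t = 3 h (j=3): Q = (1/1)·16 + (3.3/1)·11 + (2.8/1)·3 = 60.7 cfs.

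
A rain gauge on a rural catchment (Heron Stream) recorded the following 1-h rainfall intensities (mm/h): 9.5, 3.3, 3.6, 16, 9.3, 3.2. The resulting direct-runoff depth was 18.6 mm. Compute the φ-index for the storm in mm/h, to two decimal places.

φ ≈ 5.40 mm/h

Only the 3 blocks with intensity above φ contribute runoff: 9.5, 16, 9.3 mm/h.
Σ(I−φ)·Δt = d  ⇒  (9.5+16+9.3 − 3φ)·1 = 18.6
φ = (34.80 − 18.6/1) / 3 = 5.40 mm/h.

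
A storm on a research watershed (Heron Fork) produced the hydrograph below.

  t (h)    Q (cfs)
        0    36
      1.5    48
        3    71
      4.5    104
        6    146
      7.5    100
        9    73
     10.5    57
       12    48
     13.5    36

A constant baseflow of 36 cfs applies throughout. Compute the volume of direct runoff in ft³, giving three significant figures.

Direct-runoff ordinates (Q − Q_b): 0.0, 12.0, 35.0, 68.0, 110.0, 64.0, 37.0, 21.0, 12.0, 0.0 cfs.
ΣQ_DR = 359.0 cfs.
With Δt = 1.5 h = 5400 s, V = ΣQ_DR · Δt = 359.0 × 5400 = 1.94 × 10^6 ft³.

V ≈ 1.94 × 10^6 ft³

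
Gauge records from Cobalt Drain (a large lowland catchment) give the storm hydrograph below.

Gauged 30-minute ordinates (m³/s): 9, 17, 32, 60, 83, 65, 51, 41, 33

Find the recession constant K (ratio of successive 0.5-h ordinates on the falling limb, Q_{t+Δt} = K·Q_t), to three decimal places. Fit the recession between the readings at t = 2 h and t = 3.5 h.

K ≈ 0.791

Using the recession-limb readings at t = 2 h and t = 3.5 h: Q falls from 83 to 41 m³/s over 3 intervals.
K = (Q₂/Q₁)^(1/3) = (41/83)^(1/3) = 0.791.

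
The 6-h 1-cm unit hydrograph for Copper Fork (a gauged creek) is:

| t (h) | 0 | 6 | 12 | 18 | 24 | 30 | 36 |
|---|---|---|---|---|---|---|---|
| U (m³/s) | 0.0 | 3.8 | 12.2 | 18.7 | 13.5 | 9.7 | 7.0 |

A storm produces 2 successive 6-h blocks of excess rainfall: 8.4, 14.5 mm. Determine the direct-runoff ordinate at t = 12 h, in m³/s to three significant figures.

Q ≈ 15.8 m³/s

By discrete convolution, Q_j = Σ (P_i / 10 mm) · U_{j−i}.
At t = 12 h (j=2): Q = (8.4/10)·12.2 + (14.5/10)·3.8 = 15.8 m³/s.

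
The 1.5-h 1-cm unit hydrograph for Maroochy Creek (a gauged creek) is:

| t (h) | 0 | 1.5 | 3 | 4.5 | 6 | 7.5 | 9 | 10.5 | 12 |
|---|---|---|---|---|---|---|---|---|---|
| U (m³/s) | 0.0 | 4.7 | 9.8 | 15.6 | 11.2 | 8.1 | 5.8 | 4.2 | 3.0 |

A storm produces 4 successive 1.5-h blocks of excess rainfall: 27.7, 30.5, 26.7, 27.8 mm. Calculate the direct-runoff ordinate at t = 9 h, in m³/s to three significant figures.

By discrete convolution, Q_j = Σ (P_i / 10 mm) · U_{j−i}.
At t = 9 h (j=6): Q = (27.7/10)·5.8 + (30.5/10)·8.1 + (26.7/10)·11.2 + (27.8/10)·15.6 = 114 m³/s.

Q ≈ 114 m³/s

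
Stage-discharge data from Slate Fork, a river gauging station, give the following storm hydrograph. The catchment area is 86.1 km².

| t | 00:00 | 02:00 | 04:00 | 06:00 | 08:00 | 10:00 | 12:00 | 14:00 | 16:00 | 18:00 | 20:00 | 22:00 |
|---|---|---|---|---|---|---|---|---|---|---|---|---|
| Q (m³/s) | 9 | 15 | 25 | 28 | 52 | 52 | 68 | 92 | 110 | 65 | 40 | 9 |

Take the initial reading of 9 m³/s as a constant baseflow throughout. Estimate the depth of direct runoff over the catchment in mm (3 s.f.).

Direct runoff: 0.0, 6.0, 16.0, 19.0, 43.0, 43.0, 59.0, 83.0, 101.0, 56.0, 31.0, 0.0 m³/s; ΣQ_DR = 457.0 m³/s.
V = ΣQ_DR · Δt = 457.0 × 7200 s = 3.290 × 10^6 m³.
Over A = 86.1 km², depth = V / A = 38.2 mm.

d ≈ 38.2 mm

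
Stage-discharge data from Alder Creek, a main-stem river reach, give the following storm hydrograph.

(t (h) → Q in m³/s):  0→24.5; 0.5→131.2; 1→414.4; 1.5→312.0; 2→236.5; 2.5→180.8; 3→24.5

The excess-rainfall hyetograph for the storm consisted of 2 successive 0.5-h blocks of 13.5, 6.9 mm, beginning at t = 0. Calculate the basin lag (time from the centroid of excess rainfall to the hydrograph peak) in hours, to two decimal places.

Centroid of excess rainfall: t_c = Σ P_i·t̄_i / ΣP_i = 0.4191 h (block centres at 0.25, 0.75 h).
Hydrograph peak occurs at t = 1 h, so basin lag t_L = 1 − 0.4191 = 0.58 h.

t_L ≈ 0.58 h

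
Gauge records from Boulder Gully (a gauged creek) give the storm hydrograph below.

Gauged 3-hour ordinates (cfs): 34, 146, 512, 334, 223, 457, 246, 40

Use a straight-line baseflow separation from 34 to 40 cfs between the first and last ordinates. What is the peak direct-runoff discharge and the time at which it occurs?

Q_p = 476.29 cfs at t = 6 h

Subtracting baseflow gives direct-runoff ordinates: 0.00, 111.14, 476.29, 297.43, 185.57, 418.71, 206.86, 0.00 cfs.
The maximum is 476.29 cfs, occurring at the reading for t = 6 h.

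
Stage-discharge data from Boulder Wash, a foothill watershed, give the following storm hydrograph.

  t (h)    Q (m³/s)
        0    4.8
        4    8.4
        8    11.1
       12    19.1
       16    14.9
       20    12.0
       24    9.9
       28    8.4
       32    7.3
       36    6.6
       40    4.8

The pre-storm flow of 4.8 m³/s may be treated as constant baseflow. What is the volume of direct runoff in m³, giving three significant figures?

Direct-runoff ordinates (Q − Q_b): 0.0, 3.6, 6.3, 14.3, 10.1, 7.2, 5.1, 3.6, 2.5, 1.8, 0.0 m³/s.
ΣQ_DR = 54.50 m³/s.
With Δt = 4 h = 14400 s, V = ΣQ_DR · Δt = 54.50 × 14400 = 7.85 × 10^5 m³.

V ≈ 7.85 × 10^5 m³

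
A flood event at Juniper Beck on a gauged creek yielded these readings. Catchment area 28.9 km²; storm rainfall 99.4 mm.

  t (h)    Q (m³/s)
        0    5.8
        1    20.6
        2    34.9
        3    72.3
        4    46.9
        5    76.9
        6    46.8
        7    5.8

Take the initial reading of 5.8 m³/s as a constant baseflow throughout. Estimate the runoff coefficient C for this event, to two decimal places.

C ≈ 0.33

ΣQ_DR = 263.6 m³/s; V = ΣQ_DR·Δt = 9.490 × 10^5 m³.
Runoff depth d = V / A = 32.84 mm.
C = d / P = 32.84 / 99.4 = 0.33.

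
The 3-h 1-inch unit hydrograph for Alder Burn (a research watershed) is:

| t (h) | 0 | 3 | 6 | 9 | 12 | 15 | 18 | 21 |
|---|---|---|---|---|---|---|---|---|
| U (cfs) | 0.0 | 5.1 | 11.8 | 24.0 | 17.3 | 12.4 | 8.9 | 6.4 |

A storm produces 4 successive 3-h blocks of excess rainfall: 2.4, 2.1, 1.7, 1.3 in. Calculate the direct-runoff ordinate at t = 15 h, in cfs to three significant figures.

Q ≈ 122 cfs

By discrete convolution, Q_j = Σ (P_i / 1 in) · U_{j−i}.
At t = 15 h (j=5): Q = (2.4/1)·12.4 + (2.1/1)·17.3 + (1.7/1)·24.0 + (1.3/1)·11.8 = 122 cfs.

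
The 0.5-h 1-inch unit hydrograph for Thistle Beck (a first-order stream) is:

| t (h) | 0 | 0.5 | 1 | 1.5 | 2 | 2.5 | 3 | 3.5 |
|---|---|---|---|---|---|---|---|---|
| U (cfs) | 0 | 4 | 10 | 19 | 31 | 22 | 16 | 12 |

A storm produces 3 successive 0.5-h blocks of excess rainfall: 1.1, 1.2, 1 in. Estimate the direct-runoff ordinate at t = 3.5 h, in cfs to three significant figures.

Q ≈ 54.4 cfs

By discrete convolution, Q_j = Σ (P_i / 1 in) · U_{j−i}.
At t = 3.5 h (j=7): Q = (1.1/1)·12 + (1.2/1)·16 + (1/1)·22 = 54.4 cfs.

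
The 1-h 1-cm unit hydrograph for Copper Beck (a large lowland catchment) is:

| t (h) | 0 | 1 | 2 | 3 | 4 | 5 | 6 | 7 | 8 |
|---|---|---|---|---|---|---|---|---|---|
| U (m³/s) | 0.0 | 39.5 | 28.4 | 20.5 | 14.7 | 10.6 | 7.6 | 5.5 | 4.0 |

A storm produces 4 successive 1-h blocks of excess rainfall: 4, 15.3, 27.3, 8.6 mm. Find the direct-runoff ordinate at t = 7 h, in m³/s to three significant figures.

By discrete convolution, Q_j = Σ (P_i / 10 mm) · U_{j−i}.
At t = 7 h (j=7): Q = (4/10)·5.5 + (15.3/10)·7.6 + (27.3/10)·10.6 + (8.6/10)·14.7 = 55.4 m³/s.

Q ≈ 55.4 m³/s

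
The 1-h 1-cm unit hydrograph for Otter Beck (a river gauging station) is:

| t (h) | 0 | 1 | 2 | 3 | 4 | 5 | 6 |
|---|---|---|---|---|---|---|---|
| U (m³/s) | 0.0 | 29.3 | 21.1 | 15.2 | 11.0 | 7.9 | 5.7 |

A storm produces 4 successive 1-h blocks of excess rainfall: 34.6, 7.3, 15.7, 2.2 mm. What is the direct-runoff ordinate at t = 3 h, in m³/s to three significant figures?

Q ≈ 114 m³/s

By discrete convolution, Q_j = Σ (P_i / 10 mm) · U_{j−i}.
At t = 3 h (j=3): Q = (34.6/10)·15.2 + (7.3/10)·21.1 + (15.7/10)·29.3 + (2.2/10)·0.0 = 114 m³/s.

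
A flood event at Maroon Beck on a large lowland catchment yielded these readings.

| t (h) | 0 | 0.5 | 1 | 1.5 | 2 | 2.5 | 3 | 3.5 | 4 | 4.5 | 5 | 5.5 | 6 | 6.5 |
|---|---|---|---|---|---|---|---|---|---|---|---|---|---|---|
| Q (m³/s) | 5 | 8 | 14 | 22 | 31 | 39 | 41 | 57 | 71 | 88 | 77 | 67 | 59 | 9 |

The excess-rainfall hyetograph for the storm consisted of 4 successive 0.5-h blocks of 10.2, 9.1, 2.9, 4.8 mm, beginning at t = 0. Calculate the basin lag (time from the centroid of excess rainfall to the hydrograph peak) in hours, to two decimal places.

t_L ≈ 3.71 h

Centroid of excess rainfall: t_c = Σ P_i·t̄_i / ΣP_i = 0.7926 h (block centres at 0.25, 0.75, 1.25, 1.75 h).
Hydrograph peak occurs at t = 4.5 h, so basin lag t_L = 4.5 − 0.7926 = 3.71 h.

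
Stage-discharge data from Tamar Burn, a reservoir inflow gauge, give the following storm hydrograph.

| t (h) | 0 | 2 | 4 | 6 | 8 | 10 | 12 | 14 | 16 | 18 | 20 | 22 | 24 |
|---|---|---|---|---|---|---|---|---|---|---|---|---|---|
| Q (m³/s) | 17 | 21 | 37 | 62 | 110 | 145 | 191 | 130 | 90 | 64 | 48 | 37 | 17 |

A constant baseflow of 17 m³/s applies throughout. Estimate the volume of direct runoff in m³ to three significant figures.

Direct-runoff ordinates (Q − Q_b): 0.0, 4.0, 20.0, 45.0, 93.0, 128.0, 174.0, 113.0, 73.0, 47.0, 31.0, 20.0, 0.0 m³/s.
ΣQ_DR = 748.0 m³/s.
With Δt = 2 h = 7200 s, V = ΣQ_DR · Δt = 748.0 × 7200 = 5.39 × 10^6 m³.

V ≈ 5.39 × 10^6 m³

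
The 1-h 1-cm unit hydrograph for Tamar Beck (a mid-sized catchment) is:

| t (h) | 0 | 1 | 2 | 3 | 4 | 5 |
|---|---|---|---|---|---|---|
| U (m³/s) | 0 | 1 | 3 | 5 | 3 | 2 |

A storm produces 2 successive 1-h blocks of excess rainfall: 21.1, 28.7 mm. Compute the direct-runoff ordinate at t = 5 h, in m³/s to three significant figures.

Q ≈ 12.8 m³/s

By discrete convolution, Q_j = Σ (P_i / 10 mm) · U_{j−i}.
At t = 5 h (j=5): Q = (21.1/10)·2 + (28.7/10)·3 = 12.8 m³/s.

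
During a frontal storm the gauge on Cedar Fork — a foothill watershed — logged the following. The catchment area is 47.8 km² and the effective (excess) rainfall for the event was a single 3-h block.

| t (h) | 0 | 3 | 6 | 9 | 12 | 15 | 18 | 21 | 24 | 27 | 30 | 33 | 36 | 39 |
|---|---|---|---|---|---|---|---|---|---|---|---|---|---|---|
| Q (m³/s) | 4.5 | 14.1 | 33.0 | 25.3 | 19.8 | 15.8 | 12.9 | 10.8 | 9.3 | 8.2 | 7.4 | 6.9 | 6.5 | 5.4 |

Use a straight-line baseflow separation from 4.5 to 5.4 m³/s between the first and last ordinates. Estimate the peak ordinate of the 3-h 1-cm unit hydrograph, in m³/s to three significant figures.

U_p ≈ 11.3 m³/s

Direct runoff: 0.00, 9.53, 28.36, 20.59, 15.02, 10.95, 7.98, 5.82, 4.25, 3.08, 2.21, 1.64, 1.17, 0.00 m³/s; ΣQ_DR = 110.6 m³/s, peak = 28.36 m³/s.
Runoff depth d = ΣQ_DR·Δt / A = 110.6 × 10800 / (47.8 km²) = 24.99 mm.
The 1-cm UH is the DRH scaled by (10 mm)/d, so U_p = 28.36 × 10/24.99 = 11.3 m³/s.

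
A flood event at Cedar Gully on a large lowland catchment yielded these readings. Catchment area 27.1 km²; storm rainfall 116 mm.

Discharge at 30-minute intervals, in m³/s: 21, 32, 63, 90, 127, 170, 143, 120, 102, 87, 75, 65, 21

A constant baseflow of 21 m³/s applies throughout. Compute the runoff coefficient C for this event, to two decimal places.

C ≈ 0.48

ΣQ_DR = 843.0 m³/s; V = ΣQ_DR·Δt = 1.517 × 10^6 m³.
Runoff depth d = V / A = 55.99 mm.
C = d / P = 55.99 / 116 = 0.48.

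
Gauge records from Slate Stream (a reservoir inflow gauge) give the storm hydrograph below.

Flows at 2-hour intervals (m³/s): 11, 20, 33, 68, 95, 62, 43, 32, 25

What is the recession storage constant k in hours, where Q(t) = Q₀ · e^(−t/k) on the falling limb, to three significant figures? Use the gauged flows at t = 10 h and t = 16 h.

k ≈ 6.61 h

On the falling limb, Q drops from 62 to 25 m³/s between t = 10 h and t = 16 h (Δt = 6 h).
k = −Δt / ln(Q₂/Q₁) = −6 / ln(25/62) = 6.61 h.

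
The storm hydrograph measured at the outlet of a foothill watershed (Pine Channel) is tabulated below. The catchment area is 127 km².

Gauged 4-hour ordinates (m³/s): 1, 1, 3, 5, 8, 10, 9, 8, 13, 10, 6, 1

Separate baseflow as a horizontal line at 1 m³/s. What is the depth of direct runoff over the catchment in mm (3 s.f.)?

d ≈ 7.14 mm

Direct runoff: 0.0, 0.0, 2.0, 4.0, 7.0, 9.0, 8.0, 7.0, 12.0, 9.0, 5.0, 0.0 m³/s; ΣQ_DR = 63.00 m³/s.
V = ΣQ_DR · Δt = 63.00 × 14400 s = 9.072 × 10^5 m³.
Over A = 127 km², depth = V / A = 7.14 mm.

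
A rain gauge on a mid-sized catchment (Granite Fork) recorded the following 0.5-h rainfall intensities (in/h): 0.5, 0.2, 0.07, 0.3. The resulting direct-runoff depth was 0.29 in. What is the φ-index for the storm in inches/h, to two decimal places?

φ ≈ 0.14 in/h

Only the 3 blocks with intensity above φ contribute runoff: 0.5, 0.2, 0.3 in/h.
Σ(I−φ)·Δt = d  ⇒  (0.5+0.2+0.3 − 3φ)·0.5 = 0.29
φ = (1.000 − 0.29/0.5) / 3 = 0.14 in/h.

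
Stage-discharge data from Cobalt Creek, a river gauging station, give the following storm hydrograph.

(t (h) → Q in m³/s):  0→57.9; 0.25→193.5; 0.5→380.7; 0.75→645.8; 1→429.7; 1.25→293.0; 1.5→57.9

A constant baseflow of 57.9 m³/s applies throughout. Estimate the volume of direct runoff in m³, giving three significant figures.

V ≈ 1.49 × 10^6 m³

Direct-runoff ordinates (Q − Q_b): 0.0, 135.6, 322.8, 587.9, 371.8, 235.1, 0.0 m³/s.
ΣQ_DR = 1653 m³/s.
With Δt = 0.25 h = 900 s, V = ΣQ_DR · Δt = 1653 × 900 = 1.49 × 10^6 m³.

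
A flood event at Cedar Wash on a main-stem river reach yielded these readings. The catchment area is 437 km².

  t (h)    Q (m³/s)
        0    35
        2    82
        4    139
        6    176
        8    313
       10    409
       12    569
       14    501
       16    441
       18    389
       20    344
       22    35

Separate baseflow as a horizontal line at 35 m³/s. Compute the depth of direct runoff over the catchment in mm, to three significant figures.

d ≈ 49.6 mm

Direct runoff: 0.0, 47.0, 104.0, 141.0, 278.0, 374.0, 534.0, 466.0, 406.0, 354.0, 309.0, 0.0 m³/s; ΣQ_DR = 3013 m³/s.
V = ΣQ_DR · Δt = 3013 × 7200 s = 2.169 × 10^7 m³.
Over A = 437 km², depth = V / A = 49.6 mm.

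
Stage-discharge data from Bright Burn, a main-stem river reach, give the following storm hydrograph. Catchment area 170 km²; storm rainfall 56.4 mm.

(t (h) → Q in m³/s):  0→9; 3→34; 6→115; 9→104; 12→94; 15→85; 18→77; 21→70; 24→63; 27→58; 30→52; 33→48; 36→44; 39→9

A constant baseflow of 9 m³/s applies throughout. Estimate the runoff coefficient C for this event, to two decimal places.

ΣQ_DR = 736.0 m³/s; V = ΣQ_DR·Δt = 7.949 × 10^6 m³.
Runoff depth d = V / A = 46.76 mm.
C = d / P = 46.76 / 56.4 = 0.83.

C ≈ 0.83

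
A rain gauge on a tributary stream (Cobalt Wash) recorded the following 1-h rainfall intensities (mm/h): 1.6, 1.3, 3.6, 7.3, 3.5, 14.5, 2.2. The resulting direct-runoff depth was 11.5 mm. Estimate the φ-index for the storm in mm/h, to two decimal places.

φ ≈ 5.15 mm/h

Only the 2 blocks with intensity above φ contribute runoff: 7.3, 14.5 mm/h.
Σ(I−φ)·Δt = d  ⇒  (7.3+14.5 − 2φ)·1 = 11.5
φ = (21.80 − 11.5/1) / 2 = 5.15 mm/h.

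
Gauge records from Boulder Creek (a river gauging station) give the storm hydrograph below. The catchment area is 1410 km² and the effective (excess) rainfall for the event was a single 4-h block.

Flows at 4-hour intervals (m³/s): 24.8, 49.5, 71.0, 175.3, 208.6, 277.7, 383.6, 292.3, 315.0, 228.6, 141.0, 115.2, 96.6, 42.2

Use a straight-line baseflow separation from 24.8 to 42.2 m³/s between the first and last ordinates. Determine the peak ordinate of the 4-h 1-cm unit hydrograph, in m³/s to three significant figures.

U_p ≈ 176 m³/s

Direct runoff: 0.00, 23.36, 43.52, 146.48, 178.45, 246.21, 350.77, 258.13, 279.49, 191.75, 102.82, 75.68, 55.74, 0.00 m³/s; ΣQ_DR = 1952 m³/s, peak = 350.77 m³/s.
Runoff depth d = ΣQ_DR·Δt / A = 1952 × 14400 / (1410 km²) = 19.94 mm.
The 1-cm UH is the DRH scaled by (10 mm)/d, so U_p = 350.77 × 10/19.94 = 176 m³/s.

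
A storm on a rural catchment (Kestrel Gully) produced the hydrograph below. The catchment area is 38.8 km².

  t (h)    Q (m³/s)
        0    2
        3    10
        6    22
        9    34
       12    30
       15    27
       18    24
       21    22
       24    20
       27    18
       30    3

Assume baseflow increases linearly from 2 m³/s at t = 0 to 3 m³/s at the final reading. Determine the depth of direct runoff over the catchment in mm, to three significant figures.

Direct runoff: 0.00, 7.90, 19.80, 31.70, 27.60, 24.50, 21.40, 19.30, 17.20, 15.10, 0.00 m³/s; ΣQ_DR = 184.5 m³/s.
V = ΣQ_DR · Δt = 184.5 × 10800 s = 1.993 × 10^6 m³.
Over A = 38.8 km², depth = V / A = 51.4 mm.

d ≈ 51.4 mm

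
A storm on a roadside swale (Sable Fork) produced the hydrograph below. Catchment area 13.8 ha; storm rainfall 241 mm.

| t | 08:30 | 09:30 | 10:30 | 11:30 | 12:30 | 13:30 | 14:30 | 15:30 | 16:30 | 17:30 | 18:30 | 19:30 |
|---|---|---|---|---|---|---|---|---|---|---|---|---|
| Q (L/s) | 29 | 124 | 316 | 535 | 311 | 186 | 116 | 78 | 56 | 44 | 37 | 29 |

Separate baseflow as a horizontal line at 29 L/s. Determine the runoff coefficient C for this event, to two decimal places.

ΣQ_DR = 1513 L/s; V = ΣQ_DR·Δt = 5.447 × 10^6 L.
Runoff depth d = V / A = 39.47 mm.
C = d / P = 39.47 / 241 = 0.16.

C ≈ 0.16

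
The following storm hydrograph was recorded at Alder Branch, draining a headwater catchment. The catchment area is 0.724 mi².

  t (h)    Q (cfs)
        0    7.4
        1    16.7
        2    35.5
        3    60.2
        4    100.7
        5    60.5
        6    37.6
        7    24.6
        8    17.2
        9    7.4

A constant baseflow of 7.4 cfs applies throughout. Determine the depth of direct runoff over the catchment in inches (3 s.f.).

d ≈ 0.629 in

Direct runoff: 0.0, 9.3, 28.1, 52.8, 93.3, 53.1, 30.2, 17.2, 9.8, 0.0 cfs; ΣQ_DR = 293.8 cfs.
V = ΣQ_DR · Δt = 293.8 × 3600 s = 1.058 × 10^6 ft³.
Over A = 0.724 mi², depth = V / A = 0.629 in.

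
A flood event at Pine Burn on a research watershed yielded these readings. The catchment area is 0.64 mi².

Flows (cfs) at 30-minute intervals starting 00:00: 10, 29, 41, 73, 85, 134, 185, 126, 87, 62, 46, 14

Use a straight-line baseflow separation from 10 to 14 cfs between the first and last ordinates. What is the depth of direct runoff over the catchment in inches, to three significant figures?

d ≈ 0.906 in

Direct runoff: 0.00, 18.64, 30.27, 61.91, 73.55, 122.18, 172.82, 113.45, 74.09, 48.73, 32.36, 0.00 cfs; ΣQ_DR = 748.0 cfs.
V = ΣQ_DR · Δt = 748.0 × 1800 s = 1.346 × 10^6 ft³.
Over A = 0.64 mi², depth = V / A = 0.906 in.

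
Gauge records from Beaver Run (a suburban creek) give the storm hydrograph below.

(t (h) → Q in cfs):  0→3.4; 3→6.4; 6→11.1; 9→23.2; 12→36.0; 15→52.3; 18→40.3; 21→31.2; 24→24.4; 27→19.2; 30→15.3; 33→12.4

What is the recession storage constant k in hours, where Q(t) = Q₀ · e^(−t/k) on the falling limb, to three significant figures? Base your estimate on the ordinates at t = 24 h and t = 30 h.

On the falling limb, Q drops from 24.4 to 15.3 cfs between t = 24 h and t = 30 h (Δt = 6 h).
k = −Δt / ln(Q₂/Q₁) = −6 / ln(15.3/24.4) = 12.9 h.

k ≈ 12.9 h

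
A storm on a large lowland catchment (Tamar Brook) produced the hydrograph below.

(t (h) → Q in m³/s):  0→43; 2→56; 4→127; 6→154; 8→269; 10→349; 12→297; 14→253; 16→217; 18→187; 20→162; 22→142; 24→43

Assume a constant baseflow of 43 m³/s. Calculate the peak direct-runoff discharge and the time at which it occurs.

Subtracting baseflow gives direct-runoff ordinates: 0.0, 13.0, 84.0, 111.0, 226.0, 306.0, 254.0, 210.0, 174.0, 144.0, 119.0, 99.0, 0.0 m³/s.
The maximum is 306.0 m³/s, occurring at the reading for t = 10 h.

Q_p = 306.0 m³/s at t = 10 h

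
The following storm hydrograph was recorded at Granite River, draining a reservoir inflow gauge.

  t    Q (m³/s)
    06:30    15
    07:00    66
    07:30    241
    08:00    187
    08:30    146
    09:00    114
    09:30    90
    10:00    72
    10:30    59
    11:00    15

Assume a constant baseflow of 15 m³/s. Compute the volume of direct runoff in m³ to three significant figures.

Direct-runoff ordinates (Q − Q_b): 0.0, 51.0, 226.0, 172.0, 131.0, 99.0, 75.0, 57.0, 44.0, 0.0 m³/s.
ΣQ_DR = 855.0 m³/s.
With Δt = 0.5 h = 1800 s, V = ΣQ_DR · Δt = 855.0 × 1800 = 1.54 × 10^6 m³.

V ≈ 1.54 × 10^6 m³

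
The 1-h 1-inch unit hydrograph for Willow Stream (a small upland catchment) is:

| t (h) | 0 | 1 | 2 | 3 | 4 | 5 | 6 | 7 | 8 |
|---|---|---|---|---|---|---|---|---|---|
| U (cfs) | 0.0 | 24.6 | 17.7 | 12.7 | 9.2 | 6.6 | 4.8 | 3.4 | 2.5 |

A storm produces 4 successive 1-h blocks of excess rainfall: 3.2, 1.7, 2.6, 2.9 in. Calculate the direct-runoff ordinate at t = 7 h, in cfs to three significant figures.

Q ≈ 62.9 cfs

By discrete convolution, Q_j = Σ (P_i / 1 in) · U_{j−i}.
At t = 7 h (j=7): Q = (3.2/1)·3.4 + (1.7/1)·4.8 + (2.6/1)·6.6 + (2.9/1)·9.2 = 62.9 cfs.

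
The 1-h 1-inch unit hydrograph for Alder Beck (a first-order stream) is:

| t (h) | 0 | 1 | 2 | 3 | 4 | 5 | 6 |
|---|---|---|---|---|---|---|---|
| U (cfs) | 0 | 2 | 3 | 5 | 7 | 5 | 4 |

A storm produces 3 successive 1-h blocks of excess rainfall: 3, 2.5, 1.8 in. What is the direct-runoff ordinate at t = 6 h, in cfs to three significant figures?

By discrete convolution, Q_j = Σ (P_i / 1 in) · U_{j−i}.
At t = 6 h (j=6): Q = (3/1)·4 + (2.5/1)·5 + (1.8/1)·7 = 37.1 cfs.

Q ≈ 37.1 cfs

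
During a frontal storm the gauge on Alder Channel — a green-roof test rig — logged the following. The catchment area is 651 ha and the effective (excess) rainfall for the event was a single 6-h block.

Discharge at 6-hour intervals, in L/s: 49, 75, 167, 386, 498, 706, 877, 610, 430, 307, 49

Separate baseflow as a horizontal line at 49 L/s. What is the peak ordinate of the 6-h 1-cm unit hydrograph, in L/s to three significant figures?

U_p ≈ 690 L/s

Direct runoff: 0.0, 26.0, 118.0, 337.0, 449.0, 657.0, 828.0, 561.0, 381.0, 258.0, 0.0 L/s; ΣQ_DR = 3615 L/s, peak = 828.0 L/s.
Runoff depth d = ΣQ_DR·Δt / A = 3615 × 21600 / (651 ha) = 11.99 mm.
The 1-cm UH is the DRH scaled by (10 mm)/d, so U_p = 828.0 × 10/11.99 = 690 L/s.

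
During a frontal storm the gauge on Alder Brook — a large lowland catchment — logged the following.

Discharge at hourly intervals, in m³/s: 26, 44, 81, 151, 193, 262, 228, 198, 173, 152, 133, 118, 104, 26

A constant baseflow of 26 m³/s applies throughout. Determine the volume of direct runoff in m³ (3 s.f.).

Direct-runoff ordinates (Q − Q_b): 0.0, 18.0, 55.0, 125.0, 167.0, 236.0, 202.0, 172.0, 147.0, 126.0, 107.0, 92.0, 78.0, 0.0 m³/s.
ΣQ_DR = 1525 m³/s.
With Δt = 1 h = 3600 s, V = ΣQ_DR · Δt = 1525 × 3600 = 5.49 × 10^6 m³.

V ≈ 5.49 × 10^6 m³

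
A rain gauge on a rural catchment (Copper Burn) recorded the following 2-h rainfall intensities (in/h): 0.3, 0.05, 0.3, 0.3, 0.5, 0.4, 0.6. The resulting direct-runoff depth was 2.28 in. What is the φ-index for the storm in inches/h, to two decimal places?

Only the 6 blocks with intensity above φ contribute runoff: 0.3, 0.3, 0.3, 0.5, 0.4, 0.6 in/h.
Σ(I−φ)·Δt = d  ⇒  (0.3+0.3+0.3+0.5+0.4+0.6 − 6φ)·2 = 2.28
φ = (2.400 − 2.28/2) / 6 = 0.21 in/h.

φ ≈ 0.21 in/h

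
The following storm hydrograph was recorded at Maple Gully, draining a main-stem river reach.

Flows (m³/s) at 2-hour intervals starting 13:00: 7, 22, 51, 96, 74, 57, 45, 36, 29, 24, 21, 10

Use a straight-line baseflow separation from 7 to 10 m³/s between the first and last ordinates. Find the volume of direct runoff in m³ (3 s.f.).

Direct-runoff ordinates (Q − Q_b): 0.00, 14.73, 43.45, 88.18, 65.91, 48.64, 36.36, 27.09, 19.82, 14.55, 11.27, 0.00 m³/s.
ΣQ_DR = 370.0 m³/s.
With Δt = 2 h = 7200 s, V = ΣQ_DR · Δt = 370.0 × 7200 = 2.66 × 10^6 m³.

V ≈ 2.66 × 10^6 m³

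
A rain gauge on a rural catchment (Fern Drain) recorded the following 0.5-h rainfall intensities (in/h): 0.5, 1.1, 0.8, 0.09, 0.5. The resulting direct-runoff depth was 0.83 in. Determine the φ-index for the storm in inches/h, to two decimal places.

Only the 4 blocks with intensity above φ contribute runoff: 0.5, 1.1, 0.8, 0.5 in/h.
Σ(I−φ)·Δt = d  ⇒  (0.5+1.1+0.8+0.5 − 4φ)·0.5 = 0.83
φ = (2.900 − 0.83/0.5) / 4 = 0.31 in/h.

φ ≈ 0.31 in/h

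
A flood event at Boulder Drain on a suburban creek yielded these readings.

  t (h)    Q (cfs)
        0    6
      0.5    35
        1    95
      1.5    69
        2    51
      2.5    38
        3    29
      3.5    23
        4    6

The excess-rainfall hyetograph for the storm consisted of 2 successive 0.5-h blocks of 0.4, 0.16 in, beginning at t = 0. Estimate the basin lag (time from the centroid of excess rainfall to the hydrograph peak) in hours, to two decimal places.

Centroid of excess rainfall: t_c = Σ P_i·t̄_i / ΣP_i = 0.3929 h (block centres at 0.25, 0.75 h).
Hydrograph peak occurs at t = 1 h, so basin lag t_L = 1 − 0.3929 = 0.61 h.

t_L ≈ 0.61 h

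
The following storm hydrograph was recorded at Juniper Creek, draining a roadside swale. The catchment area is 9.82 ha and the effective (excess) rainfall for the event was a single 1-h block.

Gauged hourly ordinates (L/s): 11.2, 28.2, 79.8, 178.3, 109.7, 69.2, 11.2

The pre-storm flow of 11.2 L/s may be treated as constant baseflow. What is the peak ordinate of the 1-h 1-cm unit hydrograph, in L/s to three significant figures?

U_p ≈ 111 L/s

Direct runoff: 0.0, 17.0, 68.6, 167.1, 98.5, 58.0, 0.0 L/s; ΣQ_DR = 409.2 L/s, peak = 167.1 L/s.
Runoff depth d = ΣQ_DR·Δt / A = 409.2 × 3600 / (9.82 ha) = 15.00 mm.
The 1-cm UH is the DRH scaled by (10 mm)/d, so U_p = 167.1 × 10/15.00 = 111 L/s.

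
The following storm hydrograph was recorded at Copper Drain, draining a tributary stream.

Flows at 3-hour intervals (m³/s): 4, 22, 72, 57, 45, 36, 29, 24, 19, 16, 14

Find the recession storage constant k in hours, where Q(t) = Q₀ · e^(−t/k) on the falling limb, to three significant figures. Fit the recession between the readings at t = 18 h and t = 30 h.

On the falling limb, Q drops from 29 to 14 m³/s between t = 18 h and t = 30 h (Δt = 12 h).
k = −Δt / ln(Q₂/Q₁) = −12 / ln(14/29) = 16.5 h.

k ≈ 16.5 h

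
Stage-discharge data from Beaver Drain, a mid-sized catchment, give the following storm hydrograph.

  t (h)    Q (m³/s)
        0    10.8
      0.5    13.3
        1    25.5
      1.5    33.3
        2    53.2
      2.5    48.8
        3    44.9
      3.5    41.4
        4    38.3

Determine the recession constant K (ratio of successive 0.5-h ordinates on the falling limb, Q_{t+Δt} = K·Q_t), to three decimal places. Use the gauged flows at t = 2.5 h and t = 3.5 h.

Using the recession-limb readings at t = 2.5 h and t = 3.5 h: Q falls from 48.8 to 41.4 m³/s over 2 intervals.
K = (Q₂/Q₁)^(1/2) = (41.4/48.8)^(1/2) = 0.921.

K ≈ 0.921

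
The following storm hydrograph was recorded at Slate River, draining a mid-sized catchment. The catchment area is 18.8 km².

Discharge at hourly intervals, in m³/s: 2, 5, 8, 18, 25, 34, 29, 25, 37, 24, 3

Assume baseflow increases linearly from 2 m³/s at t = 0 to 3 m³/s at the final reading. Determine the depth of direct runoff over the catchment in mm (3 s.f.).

Direct runoff: 0.00, 2.90, 5.80, 15.70, 22.60, 31.50, 26.40, 22.30, 34.20, 21.10, 0.00 m³/s; ΣQ_DR = 182.5 m³/s.
V = ΣQ_DR · Δt = 182.5 × 3600 s = 6.570 × 10^5 m³.
Over A = 18.8 km², depth = V / A = 34.9 mm.

d ≈ 34.9 mm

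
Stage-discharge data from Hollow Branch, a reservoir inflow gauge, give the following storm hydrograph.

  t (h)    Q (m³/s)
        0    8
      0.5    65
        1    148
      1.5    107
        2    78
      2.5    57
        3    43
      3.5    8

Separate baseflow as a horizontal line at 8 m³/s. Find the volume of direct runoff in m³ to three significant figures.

V ≈ 8.10 × 10^5 m³

Direct-runoff ordinates (Q − Q_b): 0.0, 57.0, 140.0, 99.0, 70.0, 49.0, 35.0, 0.0 m³/s.
ΣQ_DR = 450.0 m³/s.
With Δt = 0.5 h = 1800 s, V = ΣQ_DR · Δt = 450.0 × 1800 = 8.10 × 10^5 m³.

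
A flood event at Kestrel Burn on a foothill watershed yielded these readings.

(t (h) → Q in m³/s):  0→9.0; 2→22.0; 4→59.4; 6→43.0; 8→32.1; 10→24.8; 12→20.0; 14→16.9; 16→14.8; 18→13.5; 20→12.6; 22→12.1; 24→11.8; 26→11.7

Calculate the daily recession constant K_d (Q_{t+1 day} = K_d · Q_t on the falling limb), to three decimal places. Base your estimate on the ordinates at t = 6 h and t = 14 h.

Between t = 6 h and t = 14 h the flow falls from 43.0 to 16.9 m³/s over 4×2 h = 8 h.
Per-interval ratio K = (16.9/43.0)^(1/4) = 0.7918; K_d = K^(24/2) = 0.061.

K_d ≈ 0.061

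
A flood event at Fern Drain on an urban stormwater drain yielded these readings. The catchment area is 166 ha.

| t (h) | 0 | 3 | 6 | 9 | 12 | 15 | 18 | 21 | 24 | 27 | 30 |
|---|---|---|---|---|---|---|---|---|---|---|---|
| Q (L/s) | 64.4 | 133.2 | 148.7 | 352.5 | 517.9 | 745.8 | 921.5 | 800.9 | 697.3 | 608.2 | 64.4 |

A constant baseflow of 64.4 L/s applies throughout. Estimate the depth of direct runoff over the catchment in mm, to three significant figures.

Direct runoff: 0.0, 68.8, 84.3, 288.1, 453.5, 681.4, 857.1, 736.5, 632.9, 543.8, 0.0 L/s; ΣQ_DR = 4346 L/s.
V = ΣQ_DR · Δt = 4346 × 10800 s = 4.694 × 10^7 L.
Over A = 166 ha, depth = V / A = 28.3 mm.

d ≈ 28.3 mm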